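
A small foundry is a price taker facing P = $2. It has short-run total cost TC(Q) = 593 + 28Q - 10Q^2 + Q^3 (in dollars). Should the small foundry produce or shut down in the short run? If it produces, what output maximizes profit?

Strip out fixed cost: VC = 28Q - 10Q^2 + Q^3. Then AVC = 28 - 10Q + Q^2 and MC = 28 - 20Q + 3Q^2.
AVC hits its minimum where MC = AVC, at Q = 5, giving min AVC = 28 - 10·5 + 5^2 = $3.
With P < min AVC ($2 < $3), every unit sold adds to the loss.
Best response: produce nothing and absorb the $593 fixed cost.

Shut down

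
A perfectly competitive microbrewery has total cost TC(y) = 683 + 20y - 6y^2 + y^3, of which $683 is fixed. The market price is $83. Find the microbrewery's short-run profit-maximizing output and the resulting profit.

AVC = 20 - 6y + y^2 has its minimum $11 at y = 3; price $83 clears that bar, so the firm operates.
With MC = 20 - 12y + 3y^2, P = MC on the upward-sloping part at y* = 7.
TR = 83·7 = 581. TC = 683 + 189 = 872. Profit = 581 − 872 = -$291.
That loss of $291 beats the $683 the firm would lose by shutting down; producing recovers $392 of fixed cost.

Profit = -$291 at y = 7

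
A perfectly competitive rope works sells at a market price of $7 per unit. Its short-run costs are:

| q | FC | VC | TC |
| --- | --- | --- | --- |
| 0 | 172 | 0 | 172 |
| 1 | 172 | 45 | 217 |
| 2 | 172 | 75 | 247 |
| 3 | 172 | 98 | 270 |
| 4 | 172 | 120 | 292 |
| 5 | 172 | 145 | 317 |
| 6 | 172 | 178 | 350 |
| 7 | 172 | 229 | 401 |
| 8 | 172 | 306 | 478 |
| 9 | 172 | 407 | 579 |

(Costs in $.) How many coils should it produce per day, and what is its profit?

q = 0 (shut down); profit = -$172

Tabulate TR − TC: q=0: -172; q=1: -210; q=2: -233; q=3: -249; q=4: -264; q=5: -282; q=6: -308; q=7: -352; q=8: -422; q=9: -516.
Profit is highest at q = 0. Equivalently, the lowest AVC in the table is 145/5 ≈ $29 at q = 5, and P = $7 falls below it — price never covers variable cost, so the firm shuts down and loses only its fixed cost.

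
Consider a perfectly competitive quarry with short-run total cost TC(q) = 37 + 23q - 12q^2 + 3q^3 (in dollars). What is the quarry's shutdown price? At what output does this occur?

$11 per unit, at q = 2

Short-run supply begins at min AVC. From VC = 23q - 12q^2 + 3q^3, AVC = 23 - 12q + 3q^2.
dAVC/dq = -12 + 6q = 0 gives q = 2. min AVC = 23 - 12·2 + 3·2^2 = 11.
For P < $11 the firm produces nothing.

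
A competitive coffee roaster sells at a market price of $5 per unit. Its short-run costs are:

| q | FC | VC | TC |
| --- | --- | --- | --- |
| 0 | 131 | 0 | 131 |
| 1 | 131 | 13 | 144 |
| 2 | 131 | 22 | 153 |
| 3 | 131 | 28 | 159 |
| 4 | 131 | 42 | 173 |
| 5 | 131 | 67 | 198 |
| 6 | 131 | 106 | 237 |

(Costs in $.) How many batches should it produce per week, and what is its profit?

Compute π = P·q − TC at each output: q=0: -131; q=1: -139; q=2: -143; q=3: -144; q=4: -153; q=5: -173; q=6: -207.
Profit is highest at q = 0. Equivalently, the lowest AVC in the table is 28/3 ≈ $9.33 at q = 3, and P = $5 falls below it — price never covers variable cost, so the firm shuts down and loses only its fixed cost.

q = 0 (shut down); profit = -$131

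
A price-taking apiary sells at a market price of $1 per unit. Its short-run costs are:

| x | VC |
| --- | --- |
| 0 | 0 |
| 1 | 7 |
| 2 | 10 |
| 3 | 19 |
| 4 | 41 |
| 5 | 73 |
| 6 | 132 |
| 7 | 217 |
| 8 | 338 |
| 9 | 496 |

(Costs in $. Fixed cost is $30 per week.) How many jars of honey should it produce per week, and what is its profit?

x = 0 (shut down); profit = -$30

Compute π = P·x − TC at each output: x=0: -30; x=1: -36; x=2: -38; x=3: -46; x=4: -67; x=5: -98; x=6: -156; x=7: -240; x=8: -360; x=9: -517.
Profit is highest at x = 0. Equivalently, the lowest AVC in the table is 10/2 ≈ $5 at x = 2, and P = $1 falls below it — price never covers variable cost, so the firm shuts down and loses only its fixed cost.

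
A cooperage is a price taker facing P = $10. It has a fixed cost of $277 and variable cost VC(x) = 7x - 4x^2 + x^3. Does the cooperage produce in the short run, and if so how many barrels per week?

From TC, MC = TC'(x) = 7 - 8x + 3x^2 and AVC = VC/x = 7 - 4x + x^2.
The AVC parabola has its vertex at x = 4/2 = 2, where AVC = 7 - 4·2 + 2^2 = $3.
Since P = $10 ≥ min AVC = $3, price covers variable cost and the firm should produce.
Solving P = MC: -3 - 8x + 3x^2 = 0 ⇒ x = -1/3 or 3. On the upward-sloping branch, x* = 3.
Check: AVC at x = 3 is $4 ≤ P, so revenue covers variable cost.
Profit = P·x − TC = 10·3 − 289 = -$259, a loss, but smaller than the $277 fixed cost the firm would lose by shutting down.

Produce at x = 3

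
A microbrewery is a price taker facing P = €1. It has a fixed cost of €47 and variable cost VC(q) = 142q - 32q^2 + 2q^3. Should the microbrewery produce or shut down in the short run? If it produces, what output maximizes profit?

Shut down

Strip out fixed cost: VC = 142q - 32q^2 + 2q^3. Then AVC = 142 - 32q + 2q^2 and MC = 142 - 64q + 6q^2.
AVC hits its minimum where MC = AVC, at q = 8, giving min AVC = 142 - 32·8 + 2·8^2 = €14.
P = €1 lies below min AVC = €14; no output level covers variable cost.
Best response: produce nothing and absorb the €47 fixed cost.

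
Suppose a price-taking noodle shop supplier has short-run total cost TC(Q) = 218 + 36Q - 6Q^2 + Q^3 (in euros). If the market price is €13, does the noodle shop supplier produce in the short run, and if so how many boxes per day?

From TC, MC = TC'(Q) = 36 - 12Q + 3Q^2 and AVC = VC/Q = 36 - 6Q + Q^2.
AVC is minimized where dAVC/dQ = -6 + 2Q = 0, at Q = 3; min AVC = 36 - 6·3 + 3^2 = €27.
Since P = €13 < min AVC = €27, price fails to cover variable cost at any output.
Shutting down limits the loss to fixed cost, €218.

Shut down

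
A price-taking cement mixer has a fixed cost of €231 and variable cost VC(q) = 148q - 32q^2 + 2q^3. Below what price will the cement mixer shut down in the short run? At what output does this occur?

€20 per unit, at q = 8

Short-run supply begins at min AVC. From VC = 148q - 32q^2 + 2q^3, AVC = 148 - 32q + 2q^2.
dAVC/dq = -32 + 4q = 0 gives q = 8. min AVC = 148 - 32·8 + 2·8^2 = 20.
For P < €20 the firm produces nothing.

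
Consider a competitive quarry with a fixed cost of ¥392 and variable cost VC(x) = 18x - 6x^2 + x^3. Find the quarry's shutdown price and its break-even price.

Shutdown price = min AVC. AVC = 18 - 6x + x^2, with vertex at x = 3 and minimum ¥9.
ATC = 392/x + 18 - 6x + x^2. Setting dATC/dx = −392/x^2 − 6 + 2x = 0 gives x = 7 (since 2·7^3 − 6·7^2 = 392).
min ATC = 392/7 + 18 − 6·7 + 7^2 = ¥81. That is the break-even price.
Between these two prices the firm operates at a loss; above ¥81 it earns a profit.

Shutdown price = ¥9; break-even price = ¥81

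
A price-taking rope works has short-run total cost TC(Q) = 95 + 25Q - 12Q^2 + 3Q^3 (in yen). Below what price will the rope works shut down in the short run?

The shutdown price is the minimum of AVC. VC = 25Q - 12Q^2 + 3Q^3, so AVC = 25 - 12Q + 3Q^2.
dAVC/dQ = -12 + 6Q = 0 gives Q = 2. min AVC = 25 - 12·2 + 3·2^2 = 13.
So the shutdown price is ¥13.

¥13 per unit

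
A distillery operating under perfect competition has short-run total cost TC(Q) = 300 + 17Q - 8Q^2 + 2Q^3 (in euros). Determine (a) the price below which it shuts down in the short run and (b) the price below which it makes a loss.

Shutdown price = min AVC. AVC = 17 - 8Q + 2Q^2, with vertex at Q = 2 and minimum €9.
ATC = 300/Q + 17 - 8Q + 2Q^2. Setting dATC/dQ = −300/Q^2 − 8 + 4Q = 0 gives Q = 5 (since 4·5^3 − 8·5^2 = 300).
min ATC = 300/5 + 17 − 8·5 + 2·5^2 = €87. That is the break-even price.
For €9 ≤ P < €87 the firm produces at a loss; below €9 it shuts down.

Shutdown price = €9; break-even price = €87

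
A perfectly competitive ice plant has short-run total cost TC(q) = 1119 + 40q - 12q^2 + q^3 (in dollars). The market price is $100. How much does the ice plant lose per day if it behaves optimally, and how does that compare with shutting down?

AVC = 40 - 12q + q^2; min AVC = $4 at q = 6. Since P = $100 ≥ min AVC, the firm produces.
MC = 40 - 24q + 3q^2. Setting P = MC and taking the root on the rising branch gives q* = 10.
TR = 100·10 = 1000. TC = 1119 + 200 = 1319. Profit = 1000 − 1319 = -$319.
Shutting down would mean losing the fixed cost of $1119, so operating at a loss of $319 is better by $800.

Profit = -$319 at q = 10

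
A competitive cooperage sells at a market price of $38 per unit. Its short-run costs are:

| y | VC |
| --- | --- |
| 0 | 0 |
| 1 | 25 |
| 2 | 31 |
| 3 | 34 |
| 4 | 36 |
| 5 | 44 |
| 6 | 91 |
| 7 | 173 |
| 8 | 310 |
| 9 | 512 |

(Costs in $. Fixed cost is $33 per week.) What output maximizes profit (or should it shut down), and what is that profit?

y = 5; profit = $113

Compute π = P·y − TC at each output: y=0: -33; y=1: -20; y=2: 12; y=3: 47; y=4: 83; y=5: 113; y=6: 104; y=7: 60; y=8: -39; y=9: -203.
Profit is maximized at y = 5. AVC there is 44/5 = $8.80 ≤ P, so producing beats shutting down (which would give -$33).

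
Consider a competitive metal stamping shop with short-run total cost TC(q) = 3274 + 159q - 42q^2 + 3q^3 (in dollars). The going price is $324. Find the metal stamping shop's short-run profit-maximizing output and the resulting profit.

Profit = -$370 at q = 11

AVC = 159 - 42q + 3q^2 has its minimum $12 at q = 7; price $324 clears that bar, so the firm operates.
With MC = 159 - 84q + 9q^2, P = MC on the upward-sloping part at q* = 11.
TR = 324·11 = 3564. TC = 3274 + 660 = 3934. Profit = 3564 − 3934 = -$370.
Shutting down would mean losing the fixed cost of $3274, so operating at a loss of $370 is better by $2904.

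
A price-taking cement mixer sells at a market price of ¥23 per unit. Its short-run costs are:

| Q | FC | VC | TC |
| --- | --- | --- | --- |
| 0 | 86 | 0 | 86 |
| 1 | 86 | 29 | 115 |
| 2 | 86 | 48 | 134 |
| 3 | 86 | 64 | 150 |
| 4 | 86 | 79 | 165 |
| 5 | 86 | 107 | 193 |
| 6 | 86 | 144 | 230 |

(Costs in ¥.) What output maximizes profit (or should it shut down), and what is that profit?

Compute π = P·Q − TC at each output: Q=0: -86; Q=1: -92; Q=2: -88; Q=3: -81; Q=4: -73; Q=5: -78; Q=6: -92.
Profit is maximized at Q = 4. AVC there is 79/4 = ¥19.75 ≤ P, so producing beats shutting down (which would give -¥86).

Q = 4; profit = -¥73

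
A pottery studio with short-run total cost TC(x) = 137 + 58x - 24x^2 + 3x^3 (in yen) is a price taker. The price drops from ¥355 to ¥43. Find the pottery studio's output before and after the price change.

AVC = 58 - 24x + 3x^2, minimized at x = 4 where min AVC = ¥10. MC = 58 - 48x + 9x^2.
With P = ¥355 above the shutdown price, P = MC gives x = 9.
At P = ¥43 ≥ min AVC, set P = MC: x = 5. The firm stays open but cuts output.

Output falls from 9 to 5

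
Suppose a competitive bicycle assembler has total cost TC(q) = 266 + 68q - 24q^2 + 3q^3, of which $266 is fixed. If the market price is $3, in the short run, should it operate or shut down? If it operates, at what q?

Strip out fixed cost: VC = 68q - 24q^2 + 3q^3. Then AVC = 68 - 24q + 3q^2 and MC = 68 - 48q + 9q^2.
The AVC parabola has its vertex at q = 24/6 = 4, where AVC = 68 - 24·4 + 3·4^2 = $20.
P = $3 lies below min AVC = $20; no output level covers variable cost.
The firm minimizes its loss by shutting down and losing only its fixed cost of $266.

Shut down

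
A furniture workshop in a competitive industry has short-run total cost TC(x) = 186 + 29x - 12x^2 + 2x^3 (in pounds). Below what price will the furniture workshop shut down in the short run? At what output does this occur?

£11 per unit, at x = 3

The firm shuts down when price falls below the minimum of average variable cost. AVC = VC/x = 29 - 12x + 2x^2.
At the minimum of AVC, MC = AVC. MC = 29 - 24x + 6x^2; setting MC = AVC gives 4x^2 - 12x = 0, so x = 3. min AVC = 11.
For P < £11 the firm produces nothing.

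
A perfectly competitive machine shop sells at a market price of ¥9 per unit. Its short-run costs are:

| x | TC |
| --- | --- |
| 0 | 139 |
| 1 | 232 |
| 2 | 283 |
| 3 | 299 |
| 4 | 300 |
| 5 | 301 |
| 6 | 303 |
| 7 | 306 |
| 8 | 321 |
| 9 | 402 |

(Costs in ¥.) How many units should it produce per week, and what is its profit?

x = 0 (shut down); profit = -¥139

Tabulate TR − TC: x=0: -139; x=1: -223; x=2: -265; x=3: -272; x=4: -264; x=5: -256; x=6: -249; x=7: -243; x=8: -249; x=9: -321.
Profit is highest at x = 0. Equivalently, the lowest AVC in the table is 182/8 ≈ ¥22.75 at x = 8, and P = ¥9 falls below it — price never covers variable cost, so the firm shuts down and loses only its fixed cost.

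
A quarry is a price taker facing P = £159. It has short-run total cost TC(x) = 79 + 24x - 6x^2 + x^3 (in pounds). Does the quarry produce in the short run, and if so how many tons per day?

Strip out fixed cost: VC = 24x - 6x^2 + x^3. Then AVC = 24 - 6x + x^2 and MC = 24 - 12x + 3x^2.
The AVC parabola has its vertex at x = 6/2 = 3, where AVC = 24 - 6·3 + 3^2 = £15.
Since P = £159 ≥ min AVC = £15, price covers variable cost and the firm should produce.
Solving P = MC: -135 - 12x + 3x^2 = 0 ⇒ x = -5 or 9. On the upward-sloping branch, x* = 9.
Check: AVC at x = 9 is £51 ≤ P, so revenue covers variable cost.
Profit = P·x − TC = 159·9 − 538 = £893.

Produce at x = 9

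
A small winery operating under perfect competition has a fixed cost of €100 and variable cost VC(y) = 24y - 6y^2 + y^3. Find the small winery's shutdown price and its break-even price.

AVC = 24 - 6y + y^2; minimized at y = 3, giving min AVC = €15. That is the shutdown price.
ATC = 100/y + 24 - 6y + y^2. Setting dATC/dy = −100/y^2 − 6 + 2y = 0 gives y = 5 (since 2·5^3 − 6·5^2 = 100).
min ATC = 100/5 + 24 − 6·5 + 5^2 = €39. That is the break-even price.
For €15 ≤ P < €39 the firm produces at a loss; below €15 it shuts down.

Shutdown price = €15; break-even price = €39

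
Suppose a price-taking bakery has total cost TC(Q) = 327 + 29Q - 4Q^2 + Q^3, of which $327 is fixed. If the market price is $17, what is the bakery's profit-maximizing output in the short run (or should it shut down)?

Strip out fixed cost: VC = 29Q - 4Q^2 + Q^3. Then AVC = 29 - 4Q + Q^2 and MC = 29 - 8Q + 3Q^2.
AVC is minimized where dAVC/dQ = -4 + 2Q = 0, at Q = 2; min AVC = 29 - 4·2 + 2^2 = $25.
P = $17 lies below min AVC = $25; no output level covers variable cost.
The firm minimizes its loss by shutting down and losing only its fixed cost of $327.

Shut down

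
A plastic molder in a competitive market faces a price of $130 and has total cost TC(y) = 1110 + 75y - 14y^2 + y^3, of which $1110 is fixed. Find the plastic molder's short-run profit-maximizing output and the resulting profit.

Profit = -$142 at y = 11

AVC = 75 - 14y + y^2; min AVC = $26 at y = 7. Since P = $130 ≥ min AVC, the firm produces.
MC = 75 - 28y + 3y^2. Setting P = MC and taking the root on the rising branch gives y* = 11.
TR = 130·11 = 1430. TC = 1110 + 462 = 1572. Profit = 1430 − 1572 = -$142.
By producing, the firm covers all variable cost plus $968 of fixed cost; shutting down would lose the full $1110.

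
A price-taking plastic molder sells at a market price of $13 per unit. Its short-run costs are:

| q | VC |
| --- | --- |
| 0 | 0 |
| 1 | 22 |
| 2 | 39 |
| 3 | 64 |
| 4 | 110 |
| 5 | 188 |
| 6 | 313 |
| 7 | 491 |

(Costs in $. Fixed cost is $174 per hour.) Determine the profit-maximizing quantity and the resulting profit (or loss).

Tabulate TR − TC: q=0: -174; q=1: -183; q=2: -187; q=3: -199; q=4: -232; q=5: -297; q=6: -409; q=7: -574.
Profit is highest at q = 0. Equivalently, the lowest AVC in the table is 39/2 ≈ $19.50 at q = 2, and P = $13 falls below it — price never covers variable cost, so the firm shuts down and loses only its fixed cost.

q = 0 (shut down); profit = -$174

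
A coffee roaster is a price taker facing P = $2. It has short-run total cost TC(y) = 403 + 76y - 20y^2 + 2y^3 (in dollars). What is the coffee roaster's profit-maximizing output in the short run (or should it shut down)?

Shut down

From TC, MC = TC'(y) = 76 - 40y + 6y^2 and AVC = VC/y = 76 - 20y + 2y^2.
AVC hits its minimum where MC = AVC, at y = 5, giving min AVC = 76 - 20·5 + 2·5^2 = $26.
With P < min AVC ($2 < $26), every unit sold adds to the loss.
Shutting down limits the loss to fixed cost, $403.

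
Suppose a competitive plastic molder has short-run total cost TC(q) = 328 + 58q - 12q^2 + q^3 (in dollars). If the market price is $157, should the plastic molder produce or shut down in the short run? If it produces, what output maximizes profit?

Variable cost is VC = 58q - 12q^2 + q^3, so AVC = VC/q = 58 - 12q + q^2 and MC = dTC/dq = 58 - 24q + 3q^2.
AVC is minimized where dAVC/dq = -12 + 2q = 0, at q = 6; min AVC = 58 - 12·6 + 6^2 = $22.
Because $157 ≥ $22, revenue can cover variable cost; the firm operates.
Set P = MC: 157 = 58 - 24q + 3q^2 → -99 - 24q + 3q^2 = 0. The roots are q = -3 and q = 11; the profit-maximizing output is on the rising part of MC, so q* = 11.
Check: AVC at q = 11 is $47 ≤ P, so revenue covers variable cost.
Profit = P·q − TC = 157·11 − 845 = $882.

Produce at q = 11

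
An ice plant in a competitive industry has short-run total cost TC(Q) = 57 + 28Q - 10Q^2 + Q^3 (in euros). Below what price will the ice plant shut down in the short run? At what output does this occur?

The firm shuts down when price falls below the minimum of average variable cost. AVC = VC/Q = 28 - 10Q + Q^2.
At the minimum of AVC, MC = AVC. MC = 28 - 20Q + 3Q^2; setting MC = AVC gives 2Q^2 - 10Q = 0, so Q = 5. min AVC = 3.
The firm shuts down for any P below €3.

€3 per unit, at Q = 5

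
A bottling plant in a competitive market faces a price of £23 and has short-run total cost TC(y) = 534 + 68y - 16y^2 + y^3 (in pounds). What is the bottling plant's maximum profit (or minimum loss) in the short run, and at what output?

AVC = 68 - 16y + y^2; min AVC = £4 at y = 8. Since P = £23 ≥ min AVC, the firm produces.
With MC = 68 - 32y + 3y^2, P = MC on the upward-sloping part at y* = 9.
TR = 23·9 = 207. TC = 534 + 45 = 579. Profit = 207 − 579 = -£372.
By producing, the firm covers all variable cost plus £162 of fixed cost; shutting down would lose the full £534.

Profit = -£372 at y = 9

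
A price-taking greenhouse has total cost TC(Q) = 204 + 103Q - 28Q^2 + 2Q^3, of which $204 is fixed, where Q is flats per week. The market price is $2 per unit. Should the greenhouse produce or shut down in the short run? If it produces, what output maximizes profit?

Shut down

Variable cost is VC = 103Q - 28Q^2 + 2Q^3, so AVC = VC/Q = 103 - 28Q + 2Q^2 and MC = dTC/dQ = 103 - 56Q + 6Q^2.
The AVC parabola has its vertex at Q = 28/4 = 7, where AVC = 103 - 28·7 + 2·7^2 = $5.
With P < min AVC ($2 < $5), every unit sold adds to the loss.
Shutting down limits the loss to fixed cost, $204.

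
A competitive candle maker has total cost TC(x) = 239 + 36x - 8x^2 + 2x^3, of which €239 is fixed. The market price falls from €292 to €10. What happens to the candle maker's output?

Output falls from 8 to 0 (the firm shuts down)

MC = 36 - 16x + 6x^2; the shutdown threshold is min AVC = €28 (at x = 2).
With P = €292 above the shutdown price, P = MC gives x = 8.
At P = €10 < min AVC = €28, price no longer covers variable cost at any output, so the firm shuts down: x = 0.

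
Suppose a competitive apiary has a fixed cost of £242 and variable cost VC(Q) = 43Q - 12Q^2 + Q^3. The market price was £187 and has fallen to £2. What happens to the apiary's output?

Output falls from 12 to 0 (the firm shuts down)

MC = 43 - 24Q + 3Q^2; the shutdown threshold is min AVC = £7 (at Q = 6).
At P = £187 ≥ min AVC, set P = MC on the rising branch: Q = 12.
At P = £2 < min AVC = £7, price no longer covers variable cost at any output, so the firm shuts down: Q = 0.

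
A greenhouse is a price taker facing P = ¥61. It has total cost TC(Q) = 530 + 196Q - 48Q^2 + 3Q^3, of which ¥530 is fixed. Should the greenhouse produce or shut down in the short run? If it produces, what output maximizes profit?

Variable cost is VC = 196Q - 48Q^2 + 3Q^3, so AVC = VC/Q = 196 - 48Q + 3Q^2 and MC = dTC/dQ = 196 - 96Q + 9Q^2.
AVC is minimized where dAVC/dQ = -48 + 6Q = 0, at Q = 8; min AVC = 196 - 48·8 + 3·8^2 = ¥4.
Since P = ¥61 ≥ min AVC = ¥4, price covers variable cost and the firm should produce.
Set P = MC: 61 = 196 - 96Q + 9Q^2 → 135 - 96Q + 9Q^2 = 0. The roots are Q = 5/3 and Q = 9; the profit-maximizing output is on the rising part of MC, so Q* = 9.
Check: AVC at Q = 9 is ¥7 ≤ P, so revenue covers variable cost.
Profit = P·Q − TC = 61·9 − 593 = -¥44, a loss, but smaller than the ¥530 fixed cost the firm would lose by shutting down.

Produce at Q = 9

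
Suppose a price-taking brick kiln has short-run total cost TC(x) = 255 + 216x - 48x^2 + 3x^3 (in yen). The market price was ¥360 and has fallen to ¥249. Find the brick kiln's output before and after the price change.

AVC = 216 - 48x + 3x^2, minimized at x = 8 where min AVC = ¥24. MC = 216 - 96x + 9x^2.
With P = ¥360 above the shutdown price, P = MC gives x = 12.
At P = ¥249 ≥ min AVC, set P = MC: x = 11. The firm stays open but cuts output.

Output falls from 12 to 11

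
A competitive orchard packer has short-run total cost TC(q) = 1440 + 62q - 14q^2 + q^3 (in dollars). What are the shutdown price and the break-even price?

Shutdown price = $13; break-even price = $158

Shutdown price = min AVC. AVC = 62 - 14q + q^2, with vertex at q = 7 and minimum $13.
ATC = 1440/q + 62 - 14q + q^2. Setting dATC/dq = −1440/q^2 − 14 + 2q = 0 gives q = 12 (since 2·12^3 − 14·12^2 = 1440).
min ATC = 1440/12 + 62 − 14·12 + 12^2 = $158. That is the break-even price.
Between these two prices the firm operates at a loss; above $158 it earns a profit.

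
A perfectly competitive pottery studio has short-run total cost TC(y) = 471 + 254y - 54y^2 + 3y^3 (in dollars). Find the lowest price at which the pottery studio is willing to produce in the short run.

The shutdown price is the minimum of AVC. VC = 254y - 54y^2 + 3y^3, so AVC = 254 - 54y + 3y^2.
At the minimum of AVC, MC = AVC. MC = 254 - 108y + 9y^2; setting MC = AVC gives 6y^2 - 54y = 0, so y = 9. min AVC = 11.
The firm shuts down for any P below $11.

$11 per unit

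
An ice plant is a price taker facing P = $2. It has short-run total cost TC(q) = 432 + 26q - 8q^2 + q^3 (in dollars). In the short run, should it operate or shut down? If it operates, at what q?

Strip out fixed cost: VC = 26q - 8q^2 + q^3. Then AVC = 26 - 8q + q^2 and MC = 26 - 16q + 3q^2.
The AVC parabola has its vertex at q = 8/2 = 4, where AVC = 26 - 8·4 + 4^2 = $10.
With P < min AVC ($2 < $10), every unit sold adds to the loss.
Best response: produce nothing and absorb the $432 fixed cost.

Shut down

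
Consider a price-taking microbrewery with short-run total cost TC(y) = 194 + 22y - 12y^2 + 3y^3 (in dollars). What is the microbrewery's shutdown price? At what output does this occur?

$10 per unit, at y = 2

Short-run supply begins at min AVC. From VC = 22y - 12y^2 + 3y^3, AVC = 22 - 12y + 3y^2.
dAVC/dy = -12 + 6y = 0 gives y = 2. min AVC = 22 - 12·2 + 3·2^2 = 10.
So the shutdown price is $10.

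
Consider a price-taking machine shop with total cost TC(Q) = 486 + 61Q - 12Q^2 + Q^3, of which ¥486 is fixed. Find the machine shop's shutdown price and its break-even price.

Shutdown price = ¥25; break-even price = ¥88

Shutdown price = min AVC. AVC = 61 - 12Q + Q^2, with vertex at Q = 6 and minimum ¥25.
ATC = 486/Q + 61 - 12Q + Q^2. Setting dATC/dQ = −486/Q^2 − 12 + 2Q = 0 gives Q = 9 (since 2·9^3 − 12·9^2 = 486).
min ATC = 486/9 + 61 − 12·9 + 9^2 = ¥88. That is the break-even price.
For ¥25 ≤ P < ¥88 the firm produces at a loss; below ¥25 it shuts down.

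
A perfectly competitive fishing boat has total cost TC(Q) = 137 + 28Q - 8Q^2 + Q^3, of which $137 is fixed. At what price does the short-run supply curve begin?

$12 per unit

The shutdown price is the minimum of AVC. VC = 28Q - 8Q^2 + Q^3, so AVC = 28 - 8Q + Q^2.
dAVC/dQ = -8 + 2Q = 0 gives Q = 4. min AVC = 28 - 8·4 + 4^2 = 12.
For P < $12 the firm produces nothing.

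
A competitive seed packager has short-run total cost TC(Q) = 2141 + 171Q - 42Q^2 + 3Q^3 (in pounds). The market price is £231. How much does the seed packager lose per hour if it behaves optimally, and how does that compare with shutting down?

AVC = 171 - 42Q + 3Q^2; min AVC = £24 at Q = 7. Since P = £231 ≥ min AVC, the firm produces.
MC = 171 - 84Q + 9Q^2. Setting P = MC and taking the root on the rising branch gives Q* = 10.
TR = 231·10 = 2310. TC = 2141 + 510 = 2651. Profit = 2310 − 2651 = -£341.
By producing, the firm covers all variable cost plus £1800 of fixed cost; shutting down would lose the full £2141.

Profit = -£341 at Q = 10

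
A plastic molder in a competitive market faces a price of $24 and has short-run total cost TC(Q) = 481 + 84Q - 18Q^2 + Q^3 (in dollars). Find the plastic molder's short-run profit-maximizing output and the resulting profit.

Profit = -$281 at Q = 10

AVC = 84 - 18Q + Q^2; min AVC = $3 at Q = 9. Since P = $24 ≥ min AVC, the firm produces.
With MC = 84 - 36Q + 3Q^2, P = MC on the upward-sloping part at Q* = 10.
TR = 24·10 = 240. TC = 481 + 40 = 521. Profit = 240 − 521 = -$281.
By producing, the firm covers all variable cost plus $200 of fixed cost; shutting down would lose the full $481.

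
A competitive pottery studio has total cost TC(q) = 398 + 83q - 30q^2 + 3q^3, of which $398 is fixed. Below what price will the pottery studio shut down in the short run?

The firm shuts down when price falls below the minimum of average variable cost. AVC = VC/q = 83 - 30q + 3q^2.
dAVC/dq = -30 + 6q = 0 gives q = 5. min AVC = 83 - 30·5 + 3·5^2 = 8.
So the shutdown price is $8.

$8 per unit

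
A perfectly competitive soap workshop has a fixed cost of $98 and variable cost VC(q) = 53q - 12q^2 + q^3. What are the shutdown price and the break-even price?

AVC = 53 - 12q + q^2; minimized at q = 6, giving min AVC = $17. That is the shutdown price.
ATC = 98/q + 53 - 12q + q^2. Setting dATC/dq = −98/q^2 − 12 + 2q = 0 gives q = 7 (since 2·7^3 − 12·7^2 = 98).
min ATC = 98/7 + 53 − 12·7 + 7^2 = $32. That is the break-even price.
Between these two prices the firm operates at a loss; above $32 it earns a profit.

Shutdown price = $17; break-even price = $32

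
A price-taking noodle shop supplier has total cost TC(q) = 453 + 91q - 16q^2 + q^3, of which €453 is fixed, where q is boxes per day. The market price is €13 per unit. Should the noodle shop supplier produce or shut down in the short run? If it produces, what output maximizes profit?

Shut down

Strip out fixed cost: VC = 91q - 16q^2 + q^3. Then AVC = 91 - 16q + q^2 and MC = 91 - 32q + 3q^2.
AVC is minimized where dAVC/dq = -16 + 2q = 0, at q = 8; min AVC = 91 - 16·8 + 8^2 = €27.
P = €13 lies below min AVC = €27; no output level covers variable cost.
Shutting down limits the loss to fixed cost, €453.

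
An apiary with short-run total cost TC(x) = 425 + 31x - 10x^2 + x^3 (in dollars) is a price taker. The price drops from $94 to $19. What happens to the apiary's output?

AVC = 31 - 10x + x^2, minimized at x = 5 where min AVC = $6. MC = 31 - 20x + 3x^2.
At P = $94 ≥ min AVC, set P = MC on the rising branch: x = 9.
At P = $19 ≥ min AVC, set P = MC: x = 6. The firm stays open but cuts output.

Output falls from 9 to 6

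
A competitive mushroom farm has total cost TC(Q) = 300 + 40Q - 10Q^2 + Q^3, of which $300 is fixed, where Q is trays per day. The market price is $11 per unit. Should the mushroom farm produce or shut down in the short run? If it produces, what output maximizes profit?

Shut down

Strip out fixed cost: VC = 40Q - 10Q^2 + Q^3. Then AVC = 40 - 10Q + Q^2 and MC = 40 - 20Q + 3Q^2.
The AVC parabola has its vertex at Q = 10/2 = 5, where AVC = 40 - 10·5 + 5^2 = $15.
Since P = $11 < min AVC = $15, price fails to cover variable cost at any output.
The firm minimizes its loss by shutting down and losing only its fixed cost of $300.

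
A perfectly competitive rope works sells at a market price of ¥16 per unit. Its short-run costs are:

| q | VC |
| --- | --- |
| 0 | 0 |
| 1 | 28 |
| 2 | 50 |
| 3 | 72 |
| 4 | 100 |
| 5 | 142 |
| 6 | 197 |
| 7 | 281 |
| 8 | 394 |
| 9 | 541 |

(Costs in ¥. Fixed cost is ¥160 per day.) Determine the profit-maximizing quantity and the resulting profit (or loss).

q = 0 (shut down); profit = -¥160

Compute π = P·q − TC at each output: q=0: -160; q=1: -172; q=2: -178; q=3: -184; q=4: -196; q=5: -222; q=6: -261; q=7: -329; q=8: -426; q=9: -557.
Profit is highest at q = 0. Equivalently, the lowest AVC in the table is 72/3 ≈ ¥24 at q = 3, and P = ¥16 falls below it — price never covers variable cost, so the firm shuts down and loses only its fixed cost.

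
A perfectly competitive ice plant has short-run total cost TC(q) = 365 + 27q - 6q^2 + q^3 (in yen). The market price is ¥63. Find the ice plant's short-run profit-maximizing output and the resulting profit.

AVC = 27 - 6q + q^2 has its minimum ¥18 at q = 3; price ¥63 clears that bar, so the firm operates.
With MC = 27 - 12q + 3q^2, P = MC on the upward-sloping part at q* = 6.
TR = 63·6 = 378. TC = 365 + 162 = 527. Profit = 378 − 527 = -¥149.
That loss of ¥149 beats the ¥365 the firm would lose by shutting down; producing recovers ¥216 of fixed cost.

Profit = -¥149 at q = 6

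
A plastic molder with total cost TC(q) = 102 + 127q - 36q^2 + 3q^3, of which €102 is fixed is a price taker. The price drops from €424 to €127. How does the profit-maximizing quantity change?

AVC = 127 - 36q + 3q^2, minimized at q = 6 where min AVC = €19. MC = 127 - 72q + 9q^2.
At P = €424 ≥ min AVC, set P = MC on the rising branch: q = 11.
At P = €127 ≥ min AVC, set P = MC: q = 8. The firm stays open but cuts output.

Output falls from 11 to 8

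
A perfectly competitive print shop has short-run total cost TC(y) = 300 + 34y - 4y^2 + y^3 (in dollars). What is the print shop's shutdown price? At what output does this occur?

The shutdown price is the minimum of AVC. VC = 34y - 4y^2 + y^3, so AVC = 34 - 4y + y^2.
dAVC/dy = -4 + 2y = 0 gives y = 2. min AVC = 34 - 4·2 + 2^2 = 30.
For P < $30 the firm produces nothing.

$30 per unit, at y = 2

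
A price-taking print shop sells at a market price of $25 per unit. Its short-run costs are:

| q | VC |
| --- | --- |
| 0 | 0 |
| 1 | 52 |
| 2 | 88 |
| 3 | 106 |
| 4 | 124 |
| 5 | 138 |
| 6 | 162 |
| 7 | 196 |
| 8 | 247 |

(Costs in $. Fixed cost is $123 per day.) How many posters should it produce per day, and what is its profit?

q = 0 (shut down); profit = -$123

Profit at each row (π = 25q − TC): q=0: -123; q=1: -150; q=2: -161; q=3: -154; q=4: -147; q=5: -136; q=6: -135; q=7: -144; q=8: -170.
Profit is highest at q = 0. Equivalently, the lowest AVC in the table is 162/6 ≈ $27 at q = 6, and P = $25 falls below it — price never covers variable cost, so the firm shuts down and loses only its fixed cost.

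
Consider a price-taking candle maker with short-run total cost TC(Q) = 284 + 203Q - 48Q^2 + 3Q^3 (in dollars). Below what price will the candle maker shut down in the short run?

The firm shuts down when price falls below the minimum of average variable cost. AVC = VC/Q = 203 - 48Q + 3Q^2.
At the minimum of AVC, MC = AVC. MC = 203 - 96Q + 9Q^2; setting MC = AVC gives 6Q^2 - 48Q = 0, so Q = 8. min AVC = 11.
The firm shuts down for any P below $11.

$11 per unit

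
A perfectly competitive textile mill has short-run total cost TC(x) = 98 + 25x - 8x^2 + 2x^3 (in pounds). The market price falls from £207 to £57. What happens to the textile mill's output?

MC = 25 - 16x + 6x^2; the shutdown threshold is min AVC = £17 (at x = 2).
At P = £207 ≥ min AVC, set P = MC on the rising branch: x = 7.
At P = £57 ≥ min AVC, set P = MC: x = 4. The firm stays open but cuts output.

Output falls from 7 to 4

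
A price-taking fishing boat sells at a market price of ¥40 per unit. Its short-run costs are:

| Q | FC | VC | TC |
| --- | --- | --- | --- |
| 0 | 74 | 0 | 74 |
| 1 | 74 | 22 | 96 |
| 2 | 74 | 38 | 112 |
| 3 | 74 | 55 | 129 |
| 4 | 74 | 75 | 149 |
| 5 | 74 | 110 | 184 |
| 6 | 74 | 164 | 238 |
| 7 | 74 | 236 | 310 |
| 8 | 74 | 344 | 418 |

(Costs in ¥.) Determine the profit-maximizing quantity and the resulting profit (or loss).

Tabulate TR − TC: Q=0: -74; Q=1: -56; Q=2: -32; Q=3: -9; Q=4: 11; Q=5: 16; Q=6: 2; Q=7: -30; Q=8: -98.
Profit is maximized at Q = 5. AVC there is 110/5 = ¥22 ≤ P, so producing beats shutting down (which would give -¥74).

Q = 5; profit = ¥16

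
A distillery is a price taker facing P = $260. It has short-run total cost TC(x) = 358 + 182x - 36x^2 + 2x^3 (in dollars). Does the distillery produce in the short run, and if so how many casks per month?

Produce at x = 13

Strip out fixed cost: VC = 182x - 36x^2 + 2x^3. Then AVC = 182 - 36x + 2x^2 and MC = 182 - 72x + 6x^2.
The AVC parabola has its vertex at x = 36/4 = 9, where AVC = 182 - 36·9 + 2·9^2 = $20.
Because $260 ≥ $20, revenue can cover variable cost; the firm operates.
Set P = MC: 260 = 182 - 72x + 6x^2 → -78 - 72x + 6x^2 = 0. The roots are x = -1 and x = 13; the profit-maximizing output is on the rising part of MC, so x* = 13.
Check: AVC at x = 13 is $52 ≤ P, so revenue covers variable cost.
Profit = P·x − TC = 260·13 − 1034 = $2346.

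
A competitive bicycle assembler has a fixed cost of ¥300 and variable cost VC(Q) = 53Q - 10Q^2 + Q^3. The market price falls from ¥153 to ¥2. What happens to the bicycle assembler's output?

MC = 53 - 20Q + 3Q^2; the shutdown threshold is min AVC = ¥28 (at Q = 5).
With P = ¥153 above the shutdown price, P = MC gives Q = 10.
At P = ¥2 < min AVC = ¥28, price no longer covers variable cost at any output, so the firm shuts down: Q = 0.

Output falls from 10 to 0 (the firm shuts down)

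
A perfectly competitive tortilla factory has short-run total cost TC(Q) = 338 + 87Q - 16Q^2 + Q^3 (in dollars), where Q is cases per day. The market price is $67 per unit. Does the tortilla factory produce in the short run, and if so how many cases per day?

Strip out fixed cost: VC = 87Q - 16Q^2 + Q^3. Then AVC = 87 - 16Q + Q^2 and MC = 87 - 32Q + 3Q^2.
The AVC parabola has its vertex at Q = 16/2 = 8, where AVC = 87 - 16·8 + 8^2 = $23.
Because $67 ≥ $23, revenue can cover variable cost; the firm operates.
P = MC gives 20 - 32Q + 3Q^2 = 0, with roots 2/3 and 10. Take the larger (rising MC): Q* = 10.
Check: AVC at Q = 10 is $27 ≤ P, so revenue covers variable cost.
Profit = P·Q − TC = 67·10 − 608 = $62.

Produce at Q = 10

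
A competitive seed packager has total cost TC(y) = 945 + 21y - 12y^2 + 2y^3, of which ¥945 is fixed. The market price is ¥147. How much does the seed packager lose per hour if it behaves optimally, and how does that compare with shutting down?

Profit = -¥161 at y = 7

AVC = 21 - 12y + 2y^2 has its minimum ¥3 at y = 3; price ¥147 clears that bar, so the firm operates.
MC = 21 - 24y + 6y^2. Setting P = MC and taking the root on the rising branch gives y* = 7.
TR = 147·7 = 1029. TC = 945 + 245 = 1190. Profit = 1029 − 1190 = -¥161.
Shutting down would mean losing the fixed cost of ¥945, so operating at a loss of ¥161 is better by ¥784.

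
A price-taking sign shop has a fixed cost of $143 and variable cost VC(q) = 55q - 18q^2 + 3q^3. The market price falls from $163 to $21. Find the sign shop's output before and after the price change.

MC = 55 - 36q + 9q^2; the shutdown threshold is min AVC = $28 (at q = 3).
At P = $163 ≥ min AVC, set P = MC on the rising branch: q = 6.
At P = $21 < min AVC = $28, price no longer covers variable cost at any output, so the firm shuts down: q = 0.

Output falls from 6 to 0 (the firm shuts down)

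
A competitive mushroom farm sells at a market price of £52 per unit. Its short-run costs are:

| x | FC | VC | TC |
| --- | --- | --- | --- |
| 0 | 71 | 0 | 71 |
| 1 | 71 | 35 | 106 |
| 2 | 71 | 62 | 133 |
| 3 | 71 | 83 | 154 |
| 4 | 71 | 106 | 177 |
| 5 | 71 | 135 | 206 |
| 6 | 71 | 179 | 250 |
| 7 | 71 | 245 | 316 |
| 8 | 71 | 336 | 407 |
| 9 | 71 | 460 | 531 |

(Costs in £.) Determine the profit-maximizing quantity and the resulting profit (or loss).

x = 6; profit = £62

Compute π = P·x − TC at each output: x=0: -71; x=1: -54; x=2: -29; x=3: 2; x=4: 31; x=5: 54; x=6: 62; x=7: 48; x=8: 9; x=9: -63.
Profit is maximized at x = 6. AVC there is 179/6 = £29.83 ≤ P, so producing beats shutting down (which would give -£71).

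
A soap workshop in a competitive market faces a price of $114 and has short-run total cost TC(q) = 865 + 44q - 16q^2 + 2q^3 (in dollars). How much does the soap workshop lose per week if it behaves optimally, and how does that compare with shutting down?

Profit = -$277 at q = 7

AVC = 44 - 16q + 2q^2; min AVC = $12 at q = 4. Since P = $114 ≥ min AVC, the firm produces.
With MC = 44 - 32q + 6q^2, P = MC on the upward-sloping part at q* = 7.
TR = 114·7 = 798. TC = 865 + 210 = 1075. Profit = 798 − 1075 = -$277.
That loss of $277 beats the $865 the firm would lose by shutting down; producing recovers $588 of fixed cost.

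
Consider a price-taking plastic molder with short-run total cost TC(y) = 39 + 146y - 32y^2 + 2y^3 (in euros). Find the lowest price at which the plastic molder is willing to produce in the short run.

The shutdown price is the minimum of AVC. VC = 146y - 32y^2 + 2y^3, so AVC = 146 - 32y + 2y^2.
dAVC/dy = -32 + 4y = 0 gives y = 8. min AVC = 146 - 32·8 + 2·8^2 = 18.
The firm shuts down for any P below €18.

€18 per unit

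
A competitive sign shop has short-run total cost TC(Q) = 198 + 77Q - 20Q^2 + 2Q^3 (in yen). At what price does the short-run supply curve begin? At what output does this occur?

Short-run supply begins at min AVC. From VC = 77Q - 20Q^2 + 2Q^3, AVC = 77 - 20Q + 2Q^2.
At the minimum of AVC, MC = AVC. MC = 77 - 40Q + 6Q^2; setting MC = AVC gives 4Q^2 - 20Q = 0, so Q = 5. min AVC = 27.
The firm shuts down for any P below ¥27.

¥27 per unit, at Q = 5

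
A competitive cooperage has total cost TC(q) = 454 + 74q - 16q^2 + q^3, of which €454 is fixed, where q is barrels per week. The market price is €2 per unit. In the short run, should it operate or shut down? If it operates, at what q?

From TC, MC = TC'(q) = 74 - 32q + 3q^2 and AVC = VC/q = 74 - 16q + q^2.
The AVC parabola has its vertex at q = 16/2 = 8, where AVC = 74 - 16·8 + 8^2 = €10.
With P < min AVC (€2 < €10), every unit sold adds to the loss.
The firm minimizes its loss by shutting down and losing only its fixed cost of €454.

Shut down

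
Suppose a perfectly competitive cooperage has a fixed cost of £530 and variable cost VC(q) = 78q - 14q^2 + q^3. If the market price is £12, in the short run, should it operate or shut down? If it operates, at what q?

Variable cost is VC = 78q - 14q^2 + q^3, so AVC = VC/q = 78 - 14q + q^2 and MC = dTC/dq = 78 - 28q + 3q^2.
AVC is minimized where dAVC/dq = -14 + 2q = 0, at q = 7; min AVC = 78 - 14·7 + 7^2 = £29.
Since P = £12 < min AVC = £29, price fails to cover variable cost at any output.
The firm minimizes its loss by shutting down and losing only its fixed cost of £530.

Shut down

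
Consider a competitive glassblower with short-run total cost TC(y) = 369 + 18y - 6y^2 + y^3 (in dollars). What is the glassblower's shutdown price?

The shutdown price is the minimum of AVC. VC = 18y - 6y^2 + y^3, so AVC = 18 - 6y + y^2.
At the minimum of AVC, MC = AVC. MC = 18 - 12y + 3y^2; setting MC = AVC gives 2y^2 - 6y = 0, so y = 3. min AVC = 9.
The firm shuts down for any P below $9.

$9 per unit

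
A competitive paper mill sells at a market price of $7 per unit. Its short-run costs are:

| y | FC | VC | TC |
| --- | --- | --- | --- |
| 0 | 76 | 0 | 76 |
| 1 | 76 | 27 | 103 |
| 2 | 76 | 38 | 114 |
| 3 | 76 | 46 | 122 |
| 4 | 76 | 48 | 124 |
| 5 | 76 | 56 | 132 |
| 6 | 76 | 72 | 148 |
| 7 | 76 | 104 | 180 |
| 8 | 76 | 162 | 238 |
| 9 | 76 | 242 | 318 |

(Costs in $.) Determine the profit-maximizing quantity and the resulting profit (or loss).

Profit at each row (π = 7y − TC): y=0: -76; y=1: -96; y=2: -100; y=3: -101; y=4: -96; y=5: -97; y=6: -106; y=7: -131; y=8: -182; y=9: -255.
Profit is highest at y = 0. Equivalently, the lowest AVC in the table is 56/5 ≈ $11.20 at y = 5, and P = $7 falls below it — price never covers variable cost, so the firm shuts down and loses only its fixed cost.

y = 0 (shut down); profit = -$76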